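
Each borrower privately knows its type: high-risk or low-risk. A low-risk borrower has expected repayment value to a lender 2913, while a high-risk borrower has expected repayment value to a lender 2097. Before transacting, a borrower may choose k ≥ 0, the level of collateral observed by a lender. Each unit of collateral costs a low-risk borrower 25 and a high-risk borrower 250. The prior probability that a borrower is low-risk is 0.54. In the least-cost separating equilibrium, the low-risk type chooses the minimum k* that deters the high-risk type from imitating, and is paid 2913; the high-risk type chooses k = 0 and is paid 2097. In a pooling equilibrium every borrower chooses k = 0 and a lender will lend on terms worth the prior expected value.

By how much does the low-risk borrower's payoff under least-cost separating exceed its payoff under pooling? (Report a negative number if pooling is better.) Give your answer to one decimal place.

293.8

Least-cost separating signal: k* solves 2097 = 2913 − 250·k*, so k* = (2913 − 2097)/250 = 3.264.
Low-risk type's separating payoff: 2913 − 25 × k* = 2913 − 25 × (2913 − 2097)/250 = 2913 − 20400/250 = 2831.4.
Pooling payoff: 0.54 × 2913 + 0.46 × 2097 = 2537.64.
Difference: 2831.4 − 2537.64 = 293.76, i.e. 293.8 to one decimal place.
The low-risk type prefers to separate.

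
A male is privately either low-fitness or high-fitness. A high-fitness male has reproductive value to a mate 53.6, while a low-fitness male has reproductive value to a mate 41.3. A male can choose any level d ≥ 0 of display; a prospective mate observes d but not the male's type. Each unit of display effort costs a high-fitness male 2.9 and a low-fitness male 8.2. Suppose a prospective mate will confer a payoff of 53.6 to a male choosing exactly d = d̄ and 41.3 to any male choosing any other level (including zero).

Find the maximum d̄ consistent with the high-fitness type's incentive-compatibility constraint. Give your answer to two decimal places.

4.24

Choosing d̄ yields the high-fitness type 53.6 − 2.9·d̄; choosing zero yields 41.3.
The high-fitness type is indifferent at 53.6 − 2.9·d̄ = 41.3, i.e. d̄ = (53.6 − 41.3) / 2.9 ≈ 4.24.
For any d̄ above 4.24 the high-fitness type would rather pool at zero, so separation collapses.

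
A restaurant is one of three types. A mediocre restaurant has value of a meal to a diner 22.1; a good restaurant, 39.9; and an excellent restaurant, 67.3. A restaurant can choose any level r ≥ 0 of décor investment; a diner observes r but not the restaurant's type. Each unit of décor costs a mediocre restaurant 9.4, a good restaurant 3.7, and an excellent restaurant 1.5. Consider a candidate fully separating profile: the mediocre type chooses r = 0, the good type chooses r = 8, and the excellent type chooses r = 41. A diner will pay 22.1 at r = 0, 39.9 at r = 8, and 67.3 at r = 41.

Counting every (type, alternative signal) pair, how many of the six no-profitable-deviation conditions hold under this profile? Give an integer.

Excellent (own payoff 67.3 − 1.5×41 = 5.8): to r=0 gives 22.1 → profitable ✗; to r=8 gives 39.9 − 1.5×8 = 27.9 → profitable ✗.
Good (own payoff 39.9 − 3.7×8 = 10.3): to r=0 gives 22.1 → profitable ✗; to r=41 gives 67.3 − 3.7×41 = -84.4 → no gain ✓.
Mediocre (own payoff 22.1): to r=8 gives 39.9 − 9.4×8 = -35.3 → no gain ✓; to r=41 gives 67.3 − 9.4×41 = -318.1 → no gain ✓.
3 of the 6 constraints hold; not an equilibrium.

3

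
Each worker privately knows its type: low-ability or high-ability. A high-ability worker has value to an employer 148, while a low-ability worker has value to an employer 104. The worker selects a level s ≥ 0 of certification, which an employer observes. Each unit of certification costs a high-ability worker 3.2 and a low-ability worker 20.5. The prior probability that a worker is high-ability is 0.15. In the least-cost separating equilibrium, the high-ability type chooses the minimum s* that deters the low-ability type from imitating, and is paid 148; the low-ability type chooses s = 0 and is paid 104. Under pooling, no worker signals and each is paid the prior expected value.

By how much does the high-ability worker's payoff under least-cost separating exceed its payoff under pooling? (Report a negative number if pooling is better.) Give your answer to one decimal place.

Least-cost separating signal: s* solves 104 = 148 − 20.5·s*, so s* = (148 − 104)/20.5 ≈ 2.1463.
High-ability type's separating payoff: 148 − 3.2 × s* = 148 − 3.2 × (148 − 104)/20.5 = 148 − 140.8/20.5 ≈ 141.132.
Pooling payoff: 0.15 × 148 + 0.85 × 104 = 110.6.
Difference: 141.132 − 110.6 = 30.532, i.e. 30.5 to one decimal place.
The high-ability type prefers to separate.

30.5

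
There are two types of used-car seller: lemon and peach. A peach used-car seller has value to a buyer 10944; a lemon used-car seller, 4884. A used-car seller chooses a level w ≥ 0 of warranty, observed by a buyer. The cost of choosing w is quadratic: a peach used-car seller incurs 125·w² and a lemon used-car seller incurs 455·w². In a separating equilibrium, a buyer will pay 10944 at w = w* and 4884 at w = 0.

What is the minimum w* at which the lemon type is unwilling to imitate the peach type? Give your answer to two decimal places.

3.65

The lemon type at w = 0 receives 4884; imitating at w* yields 10944 − 455·w*².
Indifference: 4884 = 10944 − 455·w*², so w*² = (10944 − 4884) / 455 ≈ 13.3187.
w* = √13.3187 ≈ 3.65.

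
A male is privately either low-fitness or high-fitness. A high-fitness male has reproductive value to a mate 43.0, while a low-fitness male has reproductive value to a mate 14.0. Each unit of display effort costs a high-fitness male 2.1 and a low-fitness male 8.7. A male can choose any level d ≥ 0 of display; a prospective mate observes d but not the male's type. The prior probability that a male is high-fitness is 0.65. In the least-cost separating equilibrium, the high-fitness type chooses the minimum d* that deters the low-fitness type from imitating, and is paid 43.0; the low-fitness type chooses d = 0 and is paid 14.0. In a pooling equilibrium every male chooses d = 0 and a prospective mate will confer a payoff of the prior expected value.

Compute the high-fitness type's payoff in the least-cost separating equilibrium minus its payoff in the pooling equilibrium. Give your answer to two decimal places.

Least-cost separating signal: d* solves 14.0 = 43.0 − 8.7·d*, so d* = (43.0 − 14.0)/8.7 ≈ 3.3333.
High-fitness type's separating payoff: 43.0 − 2.1 × d* = 43.0 − 2.1 × (43.0 − 14.0)/8.7 = 43.0 − 60.9/8.7 = 36.
Pooling payoff: 0.65 × 43.0 + 0.35 × 14.0 = 32.85.
Difference: 36 − 32.85 = 3.15.
The high-fitness type prefers to separate.

3.15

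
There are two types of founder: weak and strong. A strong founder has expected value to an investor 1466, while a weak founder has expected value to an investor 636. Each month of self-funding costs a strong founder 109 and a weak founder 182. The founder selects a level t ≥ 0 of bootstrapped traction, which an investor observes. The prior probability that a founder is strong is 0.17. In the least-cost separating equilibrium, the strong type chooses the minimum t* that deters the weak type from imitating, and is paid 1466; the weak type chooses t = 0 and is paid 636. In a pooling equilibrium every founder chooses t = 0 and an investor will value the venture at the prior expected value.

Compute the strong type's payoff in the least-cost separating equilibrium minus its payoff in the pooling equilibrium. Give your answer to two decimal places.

191.81

Least-cost separating signal: t* solves 636 = 1466 − 182·t*, so t* = (1466 − 636)/182 ≈ 4.5604.
Strong type's separating payoff: 1466 − 109 × t* = 1466 − 109 × (1466 − 636)/182 = 1466 − 90470/182 ≈ 968.9121.
Pooling payoff: 0.17 × 1466 + 0.83 × 636 = 777.1.
Difference: 968.9121 − 777.1 = 191.8121, i.e. 191.81 to two decimal places.
The strong type prefers to separate.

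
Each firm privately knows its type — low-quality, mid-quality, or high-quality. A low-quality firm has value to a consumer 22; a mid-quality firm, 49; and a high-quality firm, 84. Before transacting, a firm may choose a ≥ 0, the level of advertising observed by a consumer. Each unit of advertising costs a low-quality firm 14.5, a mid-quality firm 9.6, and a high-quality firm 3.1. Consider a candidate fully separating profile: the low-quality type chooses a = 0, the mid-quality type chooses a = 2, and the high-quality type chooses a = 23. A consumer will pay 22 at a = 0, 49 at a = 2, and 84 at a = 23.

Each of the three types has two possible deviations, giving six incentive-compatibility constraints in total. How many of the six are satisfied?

4

High-quality (own payoff 84 − 3.1×23 = 12.7): to a=0 gives 22 → profitable ✗; to a=2 gives 49 − 3.1×2 = 42.8 → profitable ✗.
Low-quality (own payoff 22): to a=2 gives 49 − 14.5×2 = 20 → no gain ✓; to a=23 gives 84 − 14.5×23 = -249.5 → no gain ✓.
Mid-quality (own payoff 49 − 9.6×2 = 29.8): to a=0 gives 22 → no gain ✓; to a=23 gives 84 − 9.6×23 = -136.8 → no gain ✓.
4 of the 6 constraints hold; not an equilibrium.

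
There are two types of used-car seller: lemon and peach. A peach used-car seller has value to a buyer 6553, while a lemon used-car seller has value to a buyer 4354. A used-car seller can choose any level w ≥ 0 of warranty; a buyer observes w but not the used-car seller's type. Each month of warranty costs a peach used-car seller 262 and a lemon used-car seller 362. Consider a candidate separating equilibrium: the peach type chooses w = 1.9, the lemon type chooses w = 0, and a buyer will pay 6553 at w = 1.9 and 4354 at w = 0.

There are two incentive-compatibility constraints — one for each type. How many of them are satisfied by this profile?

Lemon type: stay at 0 → 4354; mimic → 6553 − 362 × 1.9 = 5865.2. IC fails (4354 < 5865.2).
Peach type: signal → 6553 − 262 × 1.9 = 6055.2; deviate to 0 → 4354. IC holds (6055.2 ≥ 4354).
1 of 2 constraints hold, so this profile is not an equilibrium.

1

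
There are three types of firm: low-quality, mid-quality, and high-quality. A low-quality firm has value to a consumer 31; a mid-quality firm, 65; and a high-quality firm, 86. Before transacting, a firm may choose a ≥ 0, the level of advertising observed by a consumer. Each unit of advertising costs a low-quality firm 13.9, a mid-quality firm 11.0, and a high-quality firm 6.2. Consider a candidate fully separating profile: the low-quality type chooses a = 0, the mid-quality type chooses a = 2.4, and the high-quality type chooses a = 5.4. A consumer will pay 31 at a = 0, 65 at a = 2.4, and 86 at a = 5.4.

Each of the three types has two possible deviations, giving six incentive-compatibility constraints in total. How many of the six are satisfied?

5

Mid-quality (own payoff 65 − 11.0×2.4 = 38.6): to a=0 gives 31 → no gain ✓; to a=5.4 gives 86 − 11.0×5.4 = 26.6 → no gain ✓.
Low-quality (own payoff 31): to a=2.4 gives 65 − 13.9×2.4 = 31.64 → profitable ✗; to a=5.4 gives 86 − 13.9×5.4 = 10.94 → no gain ✓.
High-quality (own payoff 86 − 6.2×5.4 = 52.52): to a=0 gives 31 → no gain ✓; to a=2.4 gives 65 − 6.2×2.4 = 50.12 → no gain ✓.
5 of the 6 constraints hold; not an equilibrium.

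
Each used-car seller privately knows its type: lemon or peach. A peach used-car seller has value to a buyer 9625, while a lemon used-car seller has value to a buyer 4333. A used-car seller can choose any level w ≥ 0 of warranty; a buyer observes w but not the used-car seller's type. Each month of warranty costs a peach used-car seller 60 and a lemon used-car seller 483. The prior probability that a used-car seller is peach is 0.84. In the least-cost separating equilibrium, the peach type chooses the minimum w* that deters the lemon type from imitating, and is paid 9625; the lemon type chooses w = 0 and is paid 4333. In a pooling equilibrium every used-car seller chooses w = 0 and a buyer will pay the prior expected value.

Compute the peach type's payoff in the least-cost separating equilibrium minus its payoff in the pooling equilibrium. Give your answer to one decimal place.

189.3

Least-cost separating signal: w* solves 4333 = 9625 − 483·w*, so w* = (9625 − 4333)/483 ≈ 10.9565.
Peach type's separating payoff: 9625 − 60 × w* = 9625 − 60 × (9625 − 4333)/483 = 9625 − 317520/483 ≈ 8967.609.
Pooling payoff: 0.84 × 9625 + 0.16 × 4333 = 8778.28.
Difference: 8967.609 − 8778.28 = 189.329, i.e. 189.3 to one decimal place.
The peach type prefers to separate.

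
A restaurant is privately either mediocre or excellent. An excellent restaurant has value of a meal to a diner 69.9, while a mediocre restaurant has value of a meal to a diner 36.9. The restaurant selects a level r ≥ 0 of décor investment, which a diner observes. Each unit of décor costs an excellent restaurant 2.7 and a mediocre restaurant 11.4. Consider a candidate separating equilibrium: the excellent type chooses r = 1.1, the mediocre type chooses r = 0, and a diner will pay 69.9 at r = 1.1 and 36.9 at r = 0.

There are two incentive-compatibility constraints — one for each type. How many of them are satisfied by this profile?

Mediocre type: stay at 0 → 36.9; mimic → 69.9 − 11.4 × 1.1 = 57.36. IC fails (36.9 < 57.36).
Excellent type: signal → 69.9 − 2.7 × 1.1 = 66.93; deviate to 0 → 36.9. IC holds (66.93 ≥ 36.9).
1 of 2 constraints hold, so this profile is not an equilibrium.

1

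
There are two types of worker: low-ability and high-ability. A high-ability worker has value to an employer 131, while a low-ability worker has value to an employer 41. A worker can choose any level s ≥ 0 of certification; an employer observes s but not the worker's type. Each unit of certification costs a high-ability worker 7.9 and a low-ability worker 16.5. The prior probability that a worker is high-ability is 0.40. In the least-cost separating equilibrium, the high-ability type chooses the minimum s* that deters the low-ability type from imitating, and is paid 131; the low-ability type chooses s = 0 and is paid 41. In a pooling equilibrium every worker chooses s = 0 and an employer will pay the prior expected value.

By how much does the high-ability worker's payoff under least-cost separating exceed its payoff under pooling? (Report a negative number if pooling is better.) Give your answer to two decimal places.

10.91

Least-cost separating signal: s* solves 41 = 131 − 16.5·s*, so s* = (131 − 41)/16.5 ≈ 5.4545.
High-ability type's separating payoff: 131 − 7.9 × s* = 131 − 7.9 × (131 − 41)/16.5 = 131 − 711/16.5 ≈ 87.9091.
Pooling payoff: 0.40 × 131 + 0.60 × 41 = 77.
Difference: 87.9091 − 77 = 10.9091, i.e. 10.91 to two decimal places.
The high-ability type prefers to separate.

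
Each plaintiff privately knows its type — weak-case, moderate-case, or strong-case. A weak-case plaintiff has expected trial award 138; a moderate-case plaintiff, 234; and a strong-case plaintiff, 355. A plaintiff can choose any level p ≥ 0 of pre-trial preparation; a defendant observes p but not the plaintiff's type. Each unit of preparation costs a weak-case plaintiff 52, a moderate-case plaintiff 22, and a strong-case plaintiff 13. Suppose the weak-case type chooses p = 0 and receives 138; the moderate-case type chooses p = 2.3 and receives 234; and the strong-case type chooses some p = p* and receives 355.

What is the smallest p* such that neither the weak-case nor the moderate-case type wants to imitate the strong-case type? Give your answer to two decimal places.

7.80

Moderate-case type (on-path payoff 234 − 22×2.3 = 183.4) won't mimic when 183.4 ≥ 355 − 22·p*, i.e. p* ≥ 7.80.
Weak-case type (on-path payoff 138) won't mimic when 138 ≥ 355 − 52·p*, i.e. p* ≥ 4.17.
Both must hold, so p* = max(4.17, 7.80) = 7.80. The moderate-case type's constraint binds.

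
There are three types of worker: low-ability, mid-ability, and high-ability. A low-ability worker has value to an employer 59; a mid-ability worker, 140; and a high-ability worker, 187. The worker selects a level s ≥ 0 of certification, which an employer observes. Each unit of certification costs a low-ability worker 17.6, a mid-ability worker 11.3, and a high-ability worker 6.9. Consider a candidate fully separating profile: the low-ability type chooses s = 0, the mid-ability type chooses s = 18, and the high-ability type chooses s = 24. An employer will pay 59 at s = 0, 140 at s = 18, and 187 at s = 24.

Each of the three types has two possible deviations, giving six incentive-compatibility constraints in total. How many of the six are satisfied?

Low-ability (own payoff 59): to s=18 gives 140 − 17.6×18 = -176.8 → no gain ✓; to s=24 gives 187 − 17.6×24 = -235.4 → no gain ✓.
High-ability (own payoff 187 − 6.9×24 = 21.4): to s=0 gives 59 → profitable ✗; to s=18 gives 140 − 6.9×18 = 15.8 → no gain ✓.
Mid-ability (own payoff 140 − 11.3×18 = -63.4): to s=0 gives 59 → profitable ✗; to s=24 gives 187 − 11.3×24 = -84.2 → no gain ✓.
4 of the 6 constraints hold; not an equilibrium.

4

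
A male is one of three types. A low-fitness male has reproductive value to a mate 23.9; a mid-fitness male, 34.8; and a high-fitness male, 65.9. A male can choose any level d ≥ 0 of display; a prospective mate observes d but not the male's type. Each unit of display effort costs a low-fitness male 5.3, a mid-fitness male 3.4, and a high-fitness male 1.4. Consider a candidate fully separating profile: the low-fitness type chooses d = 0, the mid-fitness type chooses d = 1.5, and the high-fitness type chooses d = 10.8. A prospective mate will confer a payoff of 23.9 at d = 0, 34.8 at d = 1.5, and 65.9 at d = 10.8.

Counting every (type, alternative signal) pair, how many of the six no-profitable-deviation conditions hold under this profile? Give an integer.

Mid-fitness (own payoff 34.8 − 3.4×1.5 = 29.7): to d=0 gives 23.9 → no gain ✓; to d=10.8 gives 65.9 − 3.4×10.8 = 29.18 → no gain ✓.
High-fitness (own payoff 65.9 − 1.4×10.8 = 50.78): to d=0 gives 23.9 → no gain ✓; to d=1.5 gives 34.8 − 1.4×1.5 = 32.7 → no gain ✓.
Low-fitness (own payoff 23.9): to d=1.5 gives 34.8 − 5.3×1.5 = 26.85 → profitable ✗; to d=10.8 gives 65.9 − 5.3×10.8 = 8.66 → no gain ✓.
5 of the 6 constraints hold; not an equilibrium.

5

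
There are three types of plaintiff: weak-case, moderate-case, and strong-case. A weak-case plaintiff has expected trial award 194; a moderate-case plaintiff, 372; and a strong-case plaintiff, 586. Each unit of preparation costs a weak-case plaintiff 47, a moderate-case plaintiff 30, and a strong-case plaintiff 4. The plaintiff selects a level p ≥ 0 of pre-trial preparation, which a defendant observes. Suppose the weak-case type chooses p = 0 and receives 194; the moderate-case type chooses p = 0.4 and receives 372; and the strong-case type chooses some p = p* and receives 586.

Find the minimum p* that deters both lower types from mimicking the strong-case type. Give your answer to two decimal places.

8.34

Weak-case type (on-path payoff 194) won't mimic when 194 ≥ 586 − 47·p*, i.e. p* ≥ 8.34.
Moderate-case type (on-path payoff 372 − 30×0.4 = 360) won't mimic when 360 ≥ 586 − 30·p*, i.e. p* ≥ 7.53.
Both must hold, so p* = max(8.34, 7.53) = 8.34. The weak-case type's constraint binds.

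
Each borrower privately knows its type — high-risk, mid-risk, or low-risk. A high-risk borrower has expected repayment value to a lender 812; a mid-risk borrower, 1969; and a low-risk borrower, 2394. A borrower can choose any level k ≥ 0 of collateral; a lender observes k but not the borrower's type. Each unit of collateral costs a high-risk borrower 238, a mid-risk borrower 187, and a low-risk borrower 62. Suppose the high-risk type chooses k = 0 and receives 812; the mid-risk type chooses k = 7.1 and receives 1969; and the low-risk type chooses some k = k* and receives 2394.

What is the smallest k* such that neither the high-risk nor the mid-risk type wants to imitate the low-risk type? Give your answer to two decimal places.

9.37

High-risk type (on-path payoff 812) won't mimic when 812 ≥ 2394 − 238·k*, i.e. k* ≥ 6.65.
Mid-risk type (on-path payoff 1969 − 187×7.1 = 641.3) won't mimic when 641.3 ≥ 2394 − 187·k*, i.e. k* ≥ 9.37.
Both must hold, so k* = max(6.65, 9.37) = 9.37. The mid-risk type's constraint binds.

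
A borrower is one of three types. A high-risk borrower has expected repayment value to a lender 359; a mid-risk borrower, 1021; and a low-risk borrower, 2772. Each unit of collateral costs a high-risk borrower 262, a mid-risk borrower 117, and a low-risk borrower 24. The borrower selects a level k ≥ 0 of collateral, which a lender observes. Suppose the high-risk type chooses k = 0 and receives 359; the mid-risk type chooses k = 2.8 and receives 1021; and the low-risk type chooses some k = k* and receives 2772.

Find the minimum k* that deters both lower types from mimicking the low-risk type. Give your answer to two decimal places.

17.77

High-risk type (on-path payoff 359) won't mimic when 359 ≥ 2772 − 262·k*, i.e. k* ≥ 9.21.
Mid-risk type (on-path payoff 1021 − 117×2.8 = 693.4) won't mimic when 693.4 ≥ 2772 − 117·k*, i.e. k* ≥ 17.77.
Both must hold, so k* = max(9.21, 17.77) = 17.77. The mid-risk type's constraint binds.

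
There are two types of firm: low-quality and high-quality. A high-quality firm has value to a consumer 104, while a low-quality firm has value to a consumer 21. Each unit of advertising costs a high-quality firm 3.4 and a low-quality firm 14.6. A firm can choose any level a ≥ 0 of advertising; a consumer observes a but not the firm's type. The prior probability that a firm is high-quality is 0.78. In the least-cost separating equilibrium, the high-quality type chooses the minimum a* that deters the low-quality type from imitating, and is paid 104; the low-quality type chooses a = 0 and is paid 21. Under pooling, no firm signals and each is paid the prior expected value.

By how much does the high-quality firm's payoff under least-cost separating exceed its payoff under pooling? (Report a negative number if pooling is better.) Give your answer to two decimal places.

-1.07

Least-cost separating signal: a* solves 21 = 104 − 14.6·a*, so a* = (104 − 21)/14.6 ≈ 5.6849.
High-quality type's separating payoff: 104 − 3.4 × a* = 104 − 3.4 × (104 − 21)/14.6 = 104 − 282.2/14.6 ≈ 84.6712.
Pooling payoff: 0.78 × 104 + 0.22 × 21 = 85.74.
Difference: 84.6712 − 85.74 = -1.0688, i.e. -1.07 to two decimal places.
The high-quality type would prefer the pooling outcome.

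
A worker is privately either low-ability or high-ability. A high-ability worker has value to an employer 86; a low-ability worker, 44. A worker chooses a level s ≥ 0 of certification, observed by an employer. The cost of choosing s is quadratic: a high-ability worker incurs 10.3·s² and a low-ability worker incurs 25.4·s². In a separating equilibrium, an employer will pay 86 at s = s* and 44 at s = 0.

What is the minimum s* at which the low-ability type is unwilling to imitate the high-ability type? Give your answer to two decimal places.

1.29

The low-ability type at s = 0 receives 44; imitating at s* yields 86 − 25.4·s*².
Indifference: 44 = 86 − 25.4·s*², so s*² = (86 − 44) / 25.4 ≈ 1.6535.
s* = √1.6535 ≈ 1.29.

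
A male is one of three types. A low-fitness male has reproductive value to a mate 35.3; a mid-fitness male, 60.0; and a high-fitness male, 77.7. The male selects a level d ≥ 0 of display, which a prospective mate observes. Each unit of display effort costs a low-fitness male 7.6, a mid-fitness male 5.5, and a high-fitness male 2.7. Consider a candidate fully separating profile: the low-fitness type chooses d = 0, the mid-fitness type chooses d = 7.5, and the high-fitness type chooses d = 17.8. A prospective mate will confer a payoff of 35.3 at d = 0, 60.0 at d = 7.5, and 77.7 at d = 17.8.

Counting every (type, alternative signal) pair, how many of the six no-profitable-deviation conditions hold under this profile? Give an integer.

3

High-fitness (own payoff 77.7 − 2.7×17.8 = 29.64): to d=0 gives 35.3 → profitable ✗; to d=7.5 gives 60.0 − 2.7×7.5 = 39.75 → profitable ✗.
Low-fitness (own payoff 35.3): to d=7.5 gives 60.0 − 7.6×7.5 = 3 → no gain ✓; to d=17.8 gives 77.7 − 7.6×17.8 = -57.58 → no gain ✓.
Mid-fitness (own payoff 60.0 − 5.5×7.5 = 18.75): to d=0 gives 35.3 → profitable ✗; to d=17.8 gives 77.7 − 5.5×17.8 = -20.2 → no gain ✓.
3 of the 6 constraints hold; not an equilibrium.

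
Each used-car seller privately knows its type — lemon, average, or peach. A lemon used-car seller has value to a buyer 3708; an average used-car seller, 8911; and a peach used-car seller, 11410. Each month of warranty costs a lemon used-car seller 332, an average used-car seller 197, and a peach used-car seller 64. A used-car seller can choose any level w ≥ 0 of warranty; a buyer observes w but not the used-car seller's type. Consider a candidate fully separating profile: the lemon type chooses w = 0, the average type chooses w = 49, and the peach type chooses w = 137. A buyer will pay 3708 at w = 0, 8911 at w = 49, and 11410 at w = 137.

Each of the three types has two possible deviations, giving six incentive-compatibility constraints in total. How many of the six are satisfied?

3

Lemon (own payoff 3708): to w=49 gives 8911 − 332×49 = -7357 → no gain ✓; to w=137 gives 11410 − 332×137 = -34074 → no gain ✓.
Peach (own payoff 11410 − 64×137 = 2642): to w=0 gives 3708 → profitable ✗; to w=49 gives 8911 − 64×49 = 5775 → profitable ✗.
Average (own payoff 8911 − 197×49 = -742): to w=0 gives 3708 → profitable ✗; to w=137 gives 11410 − 197×137 = -15579 → no gain ✓.
3 of the 6 constraints hold; not an equilibrium.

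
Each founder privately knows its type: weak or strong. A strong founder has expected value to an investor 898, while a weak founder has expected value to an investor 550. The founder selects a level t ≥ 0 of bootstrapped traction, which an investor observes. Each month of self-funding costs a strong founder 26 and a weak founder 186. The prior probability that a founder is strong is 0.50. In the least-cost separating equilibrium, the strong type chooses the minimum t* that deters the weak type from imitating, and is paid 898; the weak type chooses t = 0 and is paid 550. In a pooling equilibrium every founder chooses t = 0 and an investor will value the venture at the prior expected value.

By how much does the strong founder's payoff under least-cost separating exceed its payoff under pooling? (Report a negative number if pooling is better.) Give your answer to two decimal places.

Least-cost separating signal: t* solves 550 = 898 − 186·t*, so t* = (898 − 550)/186 ≈ 1.8710.
Strong type's separating payoff: 898 − 26 × t* = 898 − 26 × (898 − 550)/186 = 898 − 9048/186 ≈ 849.3548.
Pooling payoff: 0.50 × 898 + 0.50 × 550 = 724.
Difference: 849.3548 − 724 = 125.3548, i.e. 125.35 to two decimal places.
The strong type prefers to separate.

125.35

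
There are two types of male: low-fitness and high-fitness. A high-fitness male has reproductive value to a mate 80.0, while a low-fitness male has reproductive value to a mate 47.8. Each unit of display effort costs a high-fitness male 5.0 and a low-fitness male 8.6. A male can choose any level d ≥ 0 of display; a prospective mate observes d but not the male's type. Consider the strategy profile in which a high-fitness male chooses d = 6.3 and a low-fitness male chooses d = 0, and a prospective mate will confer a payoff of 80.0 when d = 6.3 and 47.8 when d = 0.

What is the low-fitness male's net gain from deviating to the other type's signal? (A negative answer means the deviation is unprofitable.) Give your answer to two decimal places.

Playing d = 0 the low-fitness male receives 47.8.
Deviating to d = 6.3 brings payment 80.0 at cost 8.6 × 6.3 = 54.18, netting 25.82.
Gain from deviating: 25.82 − 47.8 = -21.98.
The gain is negative, so the low-fitness type's incentive-compatibility constraint is satisfied.

-21.98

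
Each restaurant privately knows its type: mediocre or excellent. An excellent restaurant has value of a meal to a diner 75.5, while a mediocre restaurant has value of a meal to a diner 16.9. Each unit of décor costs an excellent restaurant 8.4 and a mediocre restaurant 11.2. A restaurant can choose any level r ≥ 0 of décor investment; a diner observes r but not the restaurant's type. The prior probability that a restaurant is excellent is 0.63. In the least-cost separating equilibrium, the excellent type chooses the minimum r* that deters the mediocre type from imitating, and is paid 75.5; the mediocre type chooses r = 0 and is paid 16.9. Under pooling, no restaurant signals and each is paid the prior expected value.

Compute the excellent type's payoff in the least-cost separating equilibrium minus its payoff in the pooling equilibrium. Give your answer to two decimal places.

Least-cost separating signal: r* solves 16.9 = 75.5 − 11.2·r*, so r* = (75.5 − 16.9)/11.2 ≈ 5.2321.
Excellent type's separating payoff: 75.5 − 8.4 × r* = 75.5 − 8.4 × (75.5 − 16.9)/11.2 = 75.5 − 492.24/11.2 = 31.55.
Pooling payoff: 0.63 × 75.5 + 0.37 × 16.9 = 53.818.
Difference: 31.55 − 53.818 = -22.268, i.e. -22.27 to two decimal places.
The excellent type would prefer the pooling outcome.

-22.27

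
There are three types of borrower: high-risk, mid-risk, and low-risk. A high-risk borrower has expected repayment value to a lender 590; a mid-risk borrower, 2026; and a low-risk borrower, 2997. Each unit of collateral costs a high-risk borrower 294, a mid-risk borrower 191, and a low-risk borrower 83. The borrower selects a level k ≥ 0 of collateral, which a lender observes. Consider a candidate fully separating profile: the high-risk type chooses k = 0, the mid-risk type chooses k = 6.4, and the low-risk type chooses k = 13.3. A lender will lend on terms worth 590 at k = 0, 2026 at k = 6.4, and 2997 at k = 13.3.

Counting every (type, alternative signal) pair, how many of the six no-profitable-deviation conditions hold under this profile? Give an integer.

6

High-risk (own payoff 590): to k=6.4 gives 2026 − 294×6.4 = 144.4 → no gain ✓; to k=13.3 gives 2997 − 294×13.3 = -913.2 → no gain ✓.
Low-risk (own payoff 2997 − 83×13.3 = 1893.1): to k=0 gives 590 → no gain ✓; to k=6.4 gives 2026 − 83×6.4 = 1494.8 → no gain ✓.
Mid-risk (own payoff 2026 − 191×6.4 = 803.6): to k=0 gives 590 → no gain ✓; to k=13.3 gives 2997 − 191×13.3 = 456.7 → no gain ✓.
6 of the 6 constraints hold; this profile is a separating equilibrium.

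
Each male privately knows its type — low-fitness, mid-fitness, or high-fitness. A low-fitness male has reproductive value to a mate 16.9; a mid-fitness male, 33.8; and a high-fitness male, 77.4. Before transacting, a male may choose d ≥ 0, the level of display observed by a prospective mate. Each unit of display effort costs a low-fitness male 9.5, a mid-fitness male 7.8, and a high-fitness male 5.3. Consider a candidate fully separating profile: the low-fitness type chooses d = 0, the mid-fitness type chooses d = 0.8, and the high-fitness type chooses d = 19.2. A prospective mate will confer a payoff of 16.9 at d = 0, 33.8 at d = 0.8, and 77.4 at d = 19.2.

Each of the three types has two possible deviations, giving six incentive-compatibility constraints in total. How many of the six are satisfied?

High-fitness (own payoff 77.4 − 5.3×19.2 = -24.36): to d=0 gives 16.9 → profitable ✗; to d=0.8 gives 33.8 − 5.3×0.8 = 29.56 → profitable ✗.
Low-fitness (own payoff 16.9): to d=0.8 gives 33.8 − 9.5×0.8 = 26.2 → profitable ✗; to d=19.2 gives 77.4 − 9.5×19.2 = -105 → no gain ✓.
Mid-fitness (own payoff 33.8 − 7.8×0.8 = 27.56): to d=0 gives 16.9 → no gain ✓; to d=19.2 gives 77.4 − 7.8×19.2 = -72.36 → no gain ✓.
3 of the 6 constraints hold; not an equilibrium.

3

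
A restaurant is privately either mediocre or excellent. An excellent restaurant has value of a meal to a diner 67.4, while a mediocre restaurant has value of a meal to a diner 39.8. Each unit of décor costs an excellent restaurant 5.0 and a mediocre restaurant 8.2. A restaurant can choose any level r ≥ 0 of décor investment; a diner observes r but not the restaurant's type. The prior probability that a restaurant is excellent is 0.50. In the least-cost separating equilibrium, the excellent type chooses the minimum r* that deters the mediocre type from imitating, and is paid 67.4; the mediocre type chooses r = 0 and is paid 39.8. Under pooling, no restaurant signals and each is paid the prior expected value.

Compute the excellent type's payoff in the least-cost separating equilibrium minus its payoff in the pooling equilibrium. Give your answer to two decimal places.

Least-cost separating signal: r* solves 39.8 = 67.4 − 8.2·r*, so r* = (67.4 − 39.8)/8.2 ≈ 3.3659.
Excellent type's separating payoff: 67.4 − 5.0 × r* = 67.4 − 5.0 × (67.4 − 39.8)/8.2 = 67.4 − 138/8.2 ≈ 50.5707.
Pooling payoff: 0.50 × 67.4 + 0.50 × 39.8 = 53.6.
Difference: 50.5707 − 53.6 = -3.0293, i.e. -3.03 to two decimal places.
The excellent type would prefer the pooling outcome.

-3.03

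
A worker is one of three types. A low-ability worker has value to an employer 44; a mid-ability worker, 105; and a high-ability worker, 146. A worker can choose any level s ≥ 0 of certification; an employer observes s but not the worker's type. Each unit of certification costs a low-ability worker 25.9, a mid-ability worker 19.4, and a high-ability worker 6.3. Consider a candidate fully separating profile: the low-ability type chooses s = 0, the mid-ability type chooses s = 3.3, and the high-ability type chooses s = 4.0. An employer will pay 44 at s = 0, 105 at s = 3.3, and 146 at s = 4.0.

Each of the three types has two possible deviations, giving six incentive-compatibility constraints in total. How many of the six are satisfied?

4

Low-ability (own payoff 44): to s=3.3 gives 105 − 25.9×3.3 = 19.53 → no gain ✓; to s=4.0 gives 146 − 25.9×4.0 = 42.4 → no gain ✓.
High-ability (own payoff 146 − 6.3×4.0 = 120.8): to s=0 gives 44 → no gain ✓; to s=3.3 gives 105 − 6.3×3.3 = 84.21 → no gain ✓.
Mid-ability (own payoff 105 − 19.4×3.3 = 40.98): to s=0 gives 44 → profitable ✗; to s=4.0 gives 146 − 19.4×4.0 = 68.4 → profitable ✗.
4 of the 6 constraints hold; not an equilibrium.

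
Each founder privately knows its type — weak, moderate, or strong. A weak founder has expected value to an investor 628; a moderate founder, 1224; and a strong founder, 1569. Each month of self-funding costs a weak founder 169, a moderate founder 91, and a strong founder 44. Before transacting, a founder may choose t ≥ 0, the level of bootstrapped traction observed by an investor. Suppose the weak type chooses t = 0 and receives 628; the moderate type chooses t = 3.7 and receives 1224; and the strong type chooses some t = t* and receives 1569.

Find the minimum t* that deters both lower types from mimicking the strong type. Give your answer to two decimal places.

7.49

Moderate type (on-path payoff 1224 − 91×3.7 = 887.3) won't mimic when 887.3 ≥ 1569 − 91·t*, i.e. t* ≥ 7.49.
Weak type (on-path payoff 628) won't mimic when 628 ≥ 1569 − 169·t*, i.e. t* ≥ 5.57.
Both must hold, so t* = max(5.57, 7.49) = 7.49. The moderate type's constraint binds.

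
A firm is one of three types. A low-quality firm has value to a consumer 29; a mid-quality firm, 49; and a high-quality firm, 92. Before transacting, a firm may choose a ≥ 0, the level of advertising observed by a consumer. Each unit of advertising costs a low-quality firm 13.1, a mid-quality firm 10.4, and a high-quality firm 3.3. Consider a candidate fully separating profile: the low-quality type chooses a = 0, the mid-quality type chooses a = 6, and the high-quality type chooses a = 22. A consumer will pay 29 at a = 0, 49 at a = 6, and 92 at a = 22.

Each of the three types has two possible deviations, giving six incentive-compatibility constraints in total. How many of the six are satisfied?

3

Mid-quality (own payoff 49 − 10.4×6 = -13.4): to a=0 gives 29 → profitable ✗; to a=22 gives 92 − 10.4×22 = -136.8 → no gain ✓.
Low-quality (own payoff 29): to a=6 gives 49 − 13.1×6 = -29.6 → no gain ✓; to a=22 gives 92 − 13.1×22 = -196.2 → no gain ✓.
High-quality (own payoff 92 − 3.3×22 = 19.4): to a=0 gives 29 → profitable ✗; to a=6 gives 49 − 3.3×6 = 29.2 → profitable ✗.
3 of the 6 constraints hold; not an equilibrium.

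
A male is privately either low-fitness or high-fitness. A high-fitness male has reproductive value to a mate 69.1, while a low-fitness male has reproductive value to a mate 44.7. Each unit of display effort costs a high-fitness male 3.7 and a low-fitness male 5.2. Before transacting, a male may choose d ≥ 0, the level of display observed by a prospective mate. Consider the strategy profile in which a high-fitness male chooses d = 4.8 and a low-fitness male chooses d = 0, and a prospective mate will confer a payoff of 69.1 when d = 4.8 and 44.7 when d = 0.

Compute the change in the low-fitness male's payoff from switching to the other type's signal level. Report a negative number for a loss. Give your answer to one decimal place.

-0.6

Playing d = 0 the low-fitness male receives 44.7.
Deviating to d = 4.8 brings payment 69.1 at cost 5.2 × 4.8 = 24.96, netting 44.14.
Gain from deviating: 44.14 − 44.7 = -0.56, i.e. -0.6 to one decimal place.
The gain is negative, so the low-fitness type's incentive-compatibility constraint is satisfied.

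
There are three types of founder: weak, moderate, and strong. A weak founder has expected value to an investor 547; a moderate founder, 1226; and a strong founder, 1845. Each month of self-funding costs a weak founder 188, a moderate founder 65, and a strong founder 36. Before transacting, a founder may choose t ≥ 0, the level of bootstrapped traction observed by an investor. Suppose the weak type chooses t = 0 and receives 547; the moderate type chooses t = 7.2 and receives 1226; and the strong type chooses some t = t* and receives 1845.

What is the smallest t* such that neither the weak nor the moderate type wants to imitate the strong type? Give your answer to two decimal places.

16.72

Weak type (on-path payoff 547) won't mimic when 547 ≥ 1845 − 188·t*, i.e. t* ≥ 6.90.
Moderate type (on-path payoff 1226 − 65×7.2 = 758) won't mimic when 758 ≥ 1845 − 65·t*, i.e. t* ≥ 16.72.
Both must hold, so t* = max(6.90, 16.72) = 16.72. The moderate type's constraint binds.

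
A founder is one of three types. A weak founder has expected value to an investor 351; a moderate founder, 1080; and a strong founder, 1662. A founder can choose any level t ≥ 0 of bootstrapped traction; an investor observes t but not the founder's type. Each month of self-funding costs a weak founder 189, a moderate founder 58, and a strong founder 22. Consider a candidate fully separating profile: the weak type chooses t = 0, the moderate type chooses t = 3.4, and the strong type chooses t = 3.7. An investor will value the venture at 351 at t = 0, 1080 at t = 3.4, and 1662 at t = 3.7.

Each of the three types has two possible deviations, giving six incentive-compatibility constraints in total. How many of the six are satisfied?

Weak (own payoff 351): to t=3.4 gives 1080 − 189×3.4 = 437.4 → profitable ✗; to t=3.7 gives 1662 − 189×3.7 = 962.7 → profitable ✗.
Moderate (own payoff 1080 − 58×3.4 = 882.8): to t=0 gives 351 → no gain ✓; to t=3.7 gives 1662 − 58×3.7 = 1447.4 → profitable ✗.
Strong (own payoff 1662 − 22×3.7 = 1580.6): to t=0 gives 351 → no gain ✓; to t=3.4 gives 1080 − 22×3.4 = 1005.2 → no gain ✓.
3 of the 6 constraints hold; not an equilibrium.

3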